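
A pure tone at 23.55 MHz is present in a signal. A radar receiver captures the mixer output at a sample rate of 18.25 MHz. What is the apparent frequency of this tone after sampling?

23.55 MHz mod fs = 5.3 MHz.
5.3 MHz ≤ fs/2 = 9.125 MHz, appears at 5.3 MHz.

5.3 MHz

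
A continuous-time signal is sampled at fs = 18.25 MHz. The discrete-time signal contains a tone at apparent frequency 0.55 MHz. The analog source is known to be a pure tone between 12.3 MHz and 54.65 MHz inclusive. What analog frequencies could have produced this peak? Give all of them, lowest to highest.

17.7 MHz, 18.8 MHz, 35.95 MHz, 37.05 MHz, 54.2 MHz

Frequencies that alias to 0.55 MHz are k·fs ± 0.55 MHz for integer k ≥ 0.
k=0: 0.55 MHz.
k=1: 17.7 MHz, 18.8 MHz.
k=2: 35.95 MHz, 37.05 MHz.
k=3: 54.2 MHz, 55.3 MHz.
k=4: 72.45 MHz, 73.55 MHz.
Within [12.3 MHz, 54.65 MHz]: 17.7 MHz, 18.8 MHz, 35.95 MHz, 37.05 MHz, 54.2 MHz.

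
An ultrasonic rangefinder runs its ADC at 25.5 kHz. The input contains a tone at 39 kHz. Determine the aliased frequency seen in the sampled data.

39 kHz mod fs = 13.5 kHz.
13.5 kHz > fs/2 = 12.75 kHz, folds to fs − 13.5 kHz = 12 kHz.

12 kHz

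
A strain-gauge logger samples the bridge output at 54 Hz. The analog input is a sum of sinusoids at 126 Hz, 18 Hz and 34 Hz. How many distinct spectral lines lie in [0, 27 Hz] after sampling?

2

fs/2 = 27 Hz.
126 Hz mod fs = 18 Hz.
18 Hz ≤ fs/2 = 27 Hz, appears at 18 Hz.
18 Hz ≤ fs/2 = 27 Hz, passes unchanged.
34 Hz > fs/2 = 27 Hz, folds to fs − 34 Hz = 20 Hz.
Distinct values: {18 Hz, 20 Hz} → 2.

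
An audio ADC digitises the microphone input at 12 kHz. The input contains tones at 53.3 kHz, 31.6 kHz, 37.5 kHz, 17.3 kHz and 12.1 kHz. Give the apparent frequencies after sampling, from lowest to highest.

0.1 kHz, 1.5 kHz, 4.4 kHz, 5.3 kHz

fs/2 = 6 kHz.
53.3 kHz mod fs = 5.3 kHz.
5.3 kHz ≤ fs/2 = 6 kHz, appears at 5.3 kHz.
31.6 kHz mod fs = 7.6 kHz.
7.6 kHz > fs/2 = 6 kHz, folds to fs − 7.6 kHz = 4.4 kHz.
37.5 kHz mod fs = 1.5 kHz.
1.5 kHz ≤ fs/2 = 6 kHz, appears at 1.5 kHz.
17.3 kHz mod fs = 5.3 kHz.
5.3 kHz ≤ fs/2 = 6 kHz, appears at 5.3 kHz.
12.1 kHz mod fs = 0.1 kHz.
0.1 kHz ≤ fs/2 = 6 kHz, appears at 0.1 kHz.
Distinct values: {0.1 kHz, 1.5 kHz, 4.4 kHz, 5.3 kHz}.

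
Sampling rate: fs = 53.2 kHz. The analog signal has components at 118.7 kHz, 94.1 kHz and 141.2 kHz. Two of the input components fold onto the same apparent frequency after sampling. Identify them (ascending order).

fs/2 = 26.6 kHz.
118.7 kHz mod fs = 12.3 kHz.
12.3 kHz ≤ fs/2 = 26.6 kHz, appears at 12.3 kHz.
94.1 kHz mod fs = 40.9 kHz.
40.9 kHz > fs/2 = 26.6 kHz, folds to fs − 40.9 kHz = 12.3 kHz.
141.2 kHz mod fs = 34.8 kHz.
34.8 kHz > fs/2 = 26.6 kHz, folds to fs − 34.8 kHz = 18.4 kHz.
94.1 kHz and 118.7 kHz both map to 12.3 kHz.

94.1 kHz, 118.7 kHz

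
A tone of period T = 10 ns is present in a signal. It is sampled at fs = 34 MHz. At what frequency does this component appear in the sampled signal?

T = 10 ns → f = 1/T = 100 MHz.
100 MHz mod fs = 32 MHz.
32 MHz > fs/2 = 17 MHz, folds to fs − 32 MHz = 2 MHz.

2 MHz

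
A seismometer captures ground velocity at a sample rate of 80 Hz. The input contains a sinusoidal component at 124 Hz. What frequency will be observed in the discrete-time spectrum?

124 Hz mod fs = 44 Hz.
44 Hz > fs/2 = 40 Hz, folds to fs − 44 Hz = 36 Hz.

36 Hz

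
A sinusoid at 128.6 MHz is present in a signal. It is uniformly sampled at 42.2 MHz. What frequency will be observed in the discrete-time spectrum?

2 MHz

128.6 MHz mod fs = 2 MHz.
2 MHz ≤ fs/2 = 21.1 MHz, appears at 2 MHz.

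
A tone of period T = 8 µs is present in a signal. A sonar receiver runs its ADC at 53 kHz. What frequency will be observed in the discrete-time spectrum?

19 kHz

T = 8 µs → f = 1/T = 125 kHz.
125 kHz mod fs = 19 kHz.
19 kHz ≤ fs/2 = 26.5 kHz, appears at 19 kHz.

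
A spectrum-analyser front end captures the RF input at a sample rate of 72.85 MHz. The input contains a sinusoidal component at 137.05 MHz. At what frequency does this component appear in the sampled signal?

137.05 MHz mod fs = 64.2 MHz.
64.2 MHz > fs/2 = 36.425 MHz, folds to fs − 64.2 MHz = 8.65 MHz.

8.65 MHz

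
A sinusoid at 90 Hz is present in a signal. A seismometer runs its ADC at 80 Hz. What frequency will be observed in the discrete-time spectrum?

90 Hz mod fs = 10 Hz.
10 Hz ≤ fs/2 = 40 Hz, appears at 10 Hz.

10 Hz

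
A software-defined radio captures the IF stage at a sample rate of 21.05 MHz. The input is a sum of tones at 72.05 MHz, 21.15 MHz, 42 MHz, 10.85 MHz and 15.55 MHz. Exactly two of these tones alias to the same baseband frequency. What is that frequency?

fs/2 = 10.525 MHz.
72.05 MHz mod fs = 8.9 MHz.
8.9 MHz ≤ fs/2 = 10.525 MHz, appears at 8.9 MHz.
21.15 MHz mod fs = 0.1 MHz.
0.1 MHz ≤ fs/2 = 10.525 MHz, appears at 0.1 MHz.
42 MHz mod fs = 20.95 MHz.
20.95 MHz > fs/2 = 10.525 MHz, folds to fs − 20.95 MHz = 0.1 MHz.
10.85 MHz > fs/2 = 10.525 MHz, folds to fs − 10.85 MHz = 10.2 MHz.
15.55 MHz > fs/2 = 10.525 MHz, folds to fs − 15.55 MHz = 5.5 MHz.
21.15 MHz and 42 MHz both map to 0.1 MHz.

0.1 MHz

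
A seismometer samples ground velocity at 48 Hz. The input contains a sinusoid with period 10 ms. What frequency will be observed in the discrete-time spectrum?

4 Hz

T = 10 ms → f = 1/T = 100 Hz.
100 Hz mod fs = 4 Hz.
4 Hz ≤ fs/2 = 24 Hz, appears at 4 Hz.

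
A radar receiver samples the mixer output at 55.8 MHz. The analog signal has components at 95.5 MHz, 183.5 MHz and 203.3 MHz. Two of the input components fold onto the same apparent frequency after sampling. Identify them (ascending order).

95.5 MHz, 183.5 MHz

fs/2 = 27.9 MHz.
95.5 MHz mod fs = 39.7 MHz.
39.7 MHz > fs/2 = 27.9 MHz, folds to fs − 39.7 MHz = 16.1 MHz.
183.5 MHz mod fs = 16.1 MHz.
16.1 MHz ≤ fs/2 = 27.9 MHz, appears at 16.1 MHz.
203.3 MHz mod fs = 35.9 MHz.
35.9 MHz > fs/2 = 27.9 MHz, folds to fs − 35.9 MHz = 19.9 MHz.
95.5 MHz and 183.5 MHz both map to 16.1 MHz.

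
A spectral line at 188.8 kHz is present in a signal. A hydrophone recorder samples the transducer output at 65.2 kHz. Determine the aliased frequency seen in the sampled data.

6.8 kHz

188.8 kHz mod fs = 58.4 kHz.
58.4 kHz > fs/2 = 32.6 kHz, folds to fs − 58.4 kHz = 6.8 kHz.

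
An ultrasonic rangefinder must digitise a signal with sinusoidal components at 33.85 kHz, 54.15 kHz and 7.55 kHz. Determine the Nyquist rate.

Highest-frequency component: 54.15 kHz.
Nyquist rate = 2 × 54.15 kHz = 108.3 kHz.

108.3 kHz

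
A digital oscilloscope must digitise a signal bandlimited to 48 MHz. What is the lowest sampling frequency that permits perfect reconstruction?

Nyquist rate = 2 × 48 MHz = 96 MHz.

96 MHz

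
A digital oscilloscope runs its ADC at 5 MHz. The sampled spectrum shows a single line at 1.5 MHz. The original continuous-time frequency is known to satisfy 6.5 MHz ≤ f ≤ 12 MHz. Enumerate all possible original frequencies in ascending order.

6.5 MHz, 8.5 MHz, 11.5 MHz

Frequencies that alias to 1.5 MHz are k·fs ± 1.5 MHz for integer k ≥ 0.
k=0: 1.5 MHz.
k=1: 3.5 MHz, 6.5 MHz.
k=2: 8.5 MHz, 11.5 MHz.
k=3: 13.5 MHz, 16.5 MHz.
Within [6.5 MHz, 12 MHz]: 6.5 MHz, 8.5 MHz, 11.5 MHz.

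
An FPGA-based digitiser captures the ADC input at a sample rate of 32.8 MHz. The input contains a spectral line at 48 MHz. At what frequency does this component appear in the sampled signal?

48 MHz mod fs = 15.2 MHz.
15.2 MHz ≤ fs/2 = 16.4 MHz, appears at 15.2 MHz.

15.2 MHz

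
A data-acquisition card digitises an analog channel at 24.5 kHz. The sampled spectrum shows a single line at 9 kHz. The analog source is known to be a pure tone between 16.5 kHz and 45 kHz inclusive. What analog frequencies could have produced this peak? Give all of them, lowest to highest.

Frequencies that alias to 9 kHz are k·fs ± 9 kHz for integer k ≥ 0.
k=0: 9 kHz.
k=1: 15.5 kHz, 33.5 kHz.
k=2: 40 kHz, 58 kHz.
k=3: 64.5 kHz, 82.5 kHz.
Within [16.5 kHz, 45 kHz]: 33.5 kHz, 40 kHz.

33.5 kHz, 40 kHz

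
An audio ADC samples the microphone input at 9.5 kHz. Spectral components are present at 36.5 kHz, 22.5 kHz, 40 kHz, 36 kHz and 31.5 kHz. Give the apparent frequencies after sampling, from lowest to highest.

1.5 kHz, 2 kHz, 3 kHz, 3.5 kHz

fs/2 = 4.75 kHz.
36.5 kHz mod fs = 8 kHz.
8 kHz > fs/2 = 4.75 kHz, folds to fs − 8 kHz = 1.5 kHz.
22.5 kHz mod fs = 3.5 kHz.
3.5 kHz ≤ fs/2 = 4.75 kHz, appears at 3.5 kHz.
40 kHz mod fs = 2 kHz.
2 kHz ≤ fs/2 = 4.75 kHz, appears at 2 kHz.
36 kHz mod fs = 7.5 kHz.
7.5 kHz > fs/2 = 4.75 kHz, folds to fs − 7.5 kHz = 2 kHz.
31.5 kHz mod fs = 3 kHz.
3 kHz ≤ fs/2 = 4.75 kHz, appears at 3 kHz.
Distinct values: {1.5 kHz, 2 kHz, 3 kHz, 3.5 kHz}.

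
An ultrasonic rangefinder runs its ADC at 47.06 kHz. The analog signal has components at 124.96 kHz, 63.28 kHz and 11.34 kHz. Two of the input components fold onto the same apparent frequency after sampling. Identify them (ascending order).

63.28 kHz, 124.96 kHz

fs/2 = 23.53 kHz.
124.96 kHz mod fs = 30.84 kHz.
30.84 kHz > fs/2 = 23.53 kHz, folds to fs − 30.84 kHz = 16.22 kHz.
63.28 kHz mod fs = 16.22 kHz.
16.22 kHz ≤ fs/2 = 23.53 kHz, appears at 16.22 kHz.
11.34 kHz ≤ fs/2 = 23.53 kHz, passes unchanged.
63.28 kHz and 124.96 kHz both map to 16.22 kHz.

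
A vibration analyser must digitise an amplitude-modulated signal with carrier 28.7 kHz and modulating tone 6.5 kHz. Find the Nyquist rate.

70.4 kHz

AM sidebands sit at fc ± fm = 22.2 kHz and 35.2 kHz.
Highest-frequency component: 35.2 kHz.
Nyquist rate = 2 × 35.2 kHz = 70.4 kHz.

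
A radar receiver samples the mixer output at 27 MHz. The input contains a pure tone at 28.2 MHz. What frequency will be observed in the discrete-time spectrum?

28.2 MHz mod fs = 1.2 MHz.
1.2 MHz ≤ fs/2 = 13.5 MHz, appears at 1.2 MHz.

1.2 MHz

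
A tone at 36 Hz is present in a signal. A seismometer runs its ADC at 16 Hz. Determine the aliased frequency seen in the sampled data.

36 Hz mod fs = 4 Hz.
4 Hz ≤ fs/2 = 8 Hz, appears at 4 Hz.

4 Hz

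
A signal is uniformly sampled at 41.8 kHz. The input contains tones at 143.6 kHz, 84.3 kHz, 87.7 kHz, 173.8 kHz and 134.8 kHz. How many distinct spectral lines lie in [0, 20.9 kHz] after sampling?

5

fs/2 = 20.9 kHz.
143.6 kHz mod fs = 18.2 kHz.
18.2 kHz ≤ fs/2 = 20.9 kHz, appears at 18.2 kHz.
84.3 kHz mod fs = 0.7 kHz.
0.7 kHz ≤ fs/2 = 20.9 kHz, appears at 0.7 kHz.
87.7 kHz mod fs = 4.1 kHz.
4.1 kHz ≤ fs/2 = 20.9 kHz, appears at 4.1 kHz.
173.8 kHz mod fs = 6.6 kHz.
6.6 kHz ≤ fs/2 = 20.9 kHz, appears at 6.6 kHz.
134.8 kHz mod fs = 9.4 kHz.
9.4 kHz ≤ fs/2 = 20.9 kHz, appears at 9.4 kHz.
Distinct values: {0.7 kHz, 4.1 kHz, 6.6 kHz, 9.4 kHz, 18.2 kHz} → 5.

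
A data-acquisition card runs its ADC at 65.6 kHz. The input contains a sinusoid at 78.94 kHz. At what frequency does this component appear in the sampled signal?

78.94 kHz mod fs = 13.34 kHz.
13.34 kHz ≤ fs/2 = 32.8 kHz, appears at 13.34 kHz.

13.34 kHz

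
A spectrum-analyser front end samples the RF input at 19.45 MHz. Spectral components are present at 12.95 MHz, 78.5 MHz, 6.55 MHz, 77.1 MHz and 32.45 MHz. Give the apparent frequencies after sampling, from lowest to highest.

0.7 MHz, 6.45 MHz, 6.5 MHz, 6.55 MHz

fs/2 = 9.725 MHz.
12.95 MHz > fs/2 = 9.725 MHz, folds to fs − 12.95 MHz = 6.5 MHz.
78.5 MHz mod fs = 0.7 MHz.
0.7 MHz ≤ fs/2 = 9.725 MHz, appears at 0.7 MHz.
6.55 MHz ≤ fs/2 = 9.725 MHz, passes unchanged.
77.1 MHz mod fs = 18.75 MHz.
18.75 MHz > fs/2 = 9.725 MHz, folds to fs − 18.75 MHz = 0.7 MHz.
32.45 MHz mod fs = 13 MHz.
13 MHz > fs/2 = 9.725 MHz, folds to fs − 13 MHz = 6.45 MHz.
Distinct values: {0.7 MHz, 6.45 MHz, 6.5 MHz, 6.55 MHz}.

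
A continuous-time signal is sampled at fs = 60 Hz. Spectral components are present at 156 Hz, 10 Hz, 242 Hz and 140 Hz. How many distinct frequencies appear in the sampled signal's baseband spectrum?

fs/2 = 30 Hz.
156 Hz mod fs = 36 Hz.
36 Hz > fs/2 = 30 Hz, folds to fs − 36 Hz = 24 Hz.
10 Hz ≤ fs/2 = 30 Hz, passes unchanged.
242 Hz mod fs = 2 Hz.
2 Hz ≤ fs/2 = 30 Hz, appears at 2 Hz.
140 Hz mod fs = 20 Hz.
20 Hz ≤ fs/2 = 30 Hz, appears at 20 Hz.
Distinct values: {2 Hz, 10 Hz, 20 Hz, 24 Hz} → 4.

4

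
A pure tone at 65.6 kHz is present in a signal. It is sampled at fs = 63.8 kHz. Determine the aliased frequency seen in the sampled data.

65.6 kHz mod fs = 1.8 kHz.
1.8 kHz ≤ fs/2 = 31.9 kHz, appears at 1.8 kHz.

1.8 kHz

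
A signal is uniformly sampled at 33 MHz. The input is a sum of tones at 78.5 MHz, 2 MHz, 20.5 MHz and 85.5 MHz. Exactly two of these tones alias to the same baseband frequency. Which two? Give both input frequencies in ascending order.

fs/2 = 16.5 MHz.
78.5 MHz mod fs = 12.5 MHz.
12.5 MHz ≤ fs/2 = 16.5 MHz, appears at 12.5 MHz.
2 MHz ≤ fs/2 = 16.5 MHz, passes unchanged.
20.5 MHz > fs/2 = 16.5 MHz, folds to fs − 20.5 MHz = 12.5 MHz.
85.5 MHz mod fs = 19.5 MHz.
19.5 MHz > fs/2 = 16.5 MHz, folds to fs − 19.5 MHz = 13.5 MHz.
20.5 MHz and 78.5 MHz both map to 12.5 MHz.

20.5 MHz, 78.5 MHz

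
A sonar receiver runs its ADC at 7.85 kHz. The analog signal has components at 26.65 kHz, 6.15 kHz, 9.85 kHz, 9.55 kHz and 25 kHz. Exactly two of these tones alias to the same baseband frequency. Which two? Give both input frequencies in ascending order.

6.15 kHz, 9.55 kHz

fs/2 = 3.925 kHz.
26.65 kHz mod fs = 3.1 kHz.
3.1 kHz ≤ fs/2 = 3.925 kHz, appears at 3.1 kHz.
6.15 kHz > fs/2 = 3.925 kHz, folds to fs − 6.15 kHz = 1.7 kHz.
9.85 kHz mod fs = 2 kHz.
2 kHz ≤ fs/2 = 3.925 kHz, appears at 2 kHz.
9.55 kHz mod fs = 1.7 kHz.
1.7 kHz ≤ fs/2 = 3.925 kHz, appears at 1.7 kHz.
25 kHz mod fs = 1.45 kHz.
1.45 kHz ≤ fs/2 = 3.925 kHz, appears at 1.45 kHz.
6.15 kHz and 9.55 kHz both map to 1.7 kHz.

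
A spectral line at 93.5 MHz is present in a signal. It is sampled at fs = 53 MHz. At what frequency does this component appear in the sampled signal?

93.5 MHz mod fs = 40.5 MHz.
40.5 MHz > fs/2 = 26.5 MHz, folds to fs − 40.5 MHz = 12.5 MHz.

12.5 MHz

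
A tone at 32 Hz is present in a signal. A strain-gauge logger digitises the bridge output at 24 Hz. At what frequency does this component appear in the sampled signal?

32 Hz mod fs = 8 Hz.
8 Hz ≤ fs/2 = 12 Hz, appears at 8 Hz.

8 Hz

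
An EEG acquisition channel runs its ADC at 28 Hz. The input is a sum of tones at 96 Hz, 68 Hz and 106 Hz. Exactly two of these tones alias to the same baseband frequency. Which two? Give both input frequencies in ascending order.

fs/2 = 14 Hz.
96 Hz mod fs = 12 Hz.
12 Hz ≤ fs/2 = 14 Hz, appears at 12 Hz.
68 Hz mod fs = 12 Hz.
12 Hz ≤ fs/2 = 14 Hz, appears at 12 Hz.
106 Hz mod fs = 22 Hz.
22 Hz > fs/2 = 14 Hz, folds to fs − 22 Hz = 6 Hz.
68 Hz and 96 Hz both map to 12 Hz.

68 Hz, 96 Hz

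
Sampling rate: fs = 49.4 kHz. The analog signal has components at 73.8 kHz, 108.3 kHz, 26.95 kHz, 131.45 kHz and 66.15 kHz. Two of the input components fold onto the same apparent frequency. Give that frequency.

fs/2 = 24.7 kHz.
73.8 kHz mod fs = 24.4 kHz.
24.4 kHz ≤ fs/2 = 24.7 kHz, appears at 24.4 kHz.
108.3 kHz mod fs = 9.5 kHz.
9.5 kHz ≤ fs/2 = 24.7 kHz, appears at 9.5 kHz.
26.95 kHz > fs/2 = 24.7 kHz, folds to fs − 26.95 kHz = 22.45 kHz.
131.45 kHz mod fs = 32.65 kHz.
32.65 kHz > fs/2 = 24.7 kHz, folds to fs − 32.65 kHz = 16.75 kHz.
66.15 kHz mod fs = 16.75 kHz.
16.75 kHz ≤ fs/2 = 24.7 kHz, appears at 16.75 kHz.
66.15 kHz and 131.45 kHz both map to 16.75 kHz.

16.75 kHz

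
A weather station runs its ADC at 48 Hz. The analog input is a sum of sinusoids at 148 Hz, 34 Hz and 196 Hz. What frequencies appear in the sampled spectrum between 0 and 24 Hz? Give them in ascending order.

fs/2 = 24 Hz.
148 Hz mod fs = 4 Hz.
4 Hz ≤ fs/2 = 24 Hz, appears at 4 Hz.
34 Hz > fs/2 = 24 Hz, folds to fs − 34 Hz = 14 Hz.
196 Hz mod fs = 4 Hz.
4 Hz ≤ fs/2 = 24 Hz, appears at 4 Hz.
Distinct values: {4 Hz, 14 Hz}.

4 Hz, 14 Hz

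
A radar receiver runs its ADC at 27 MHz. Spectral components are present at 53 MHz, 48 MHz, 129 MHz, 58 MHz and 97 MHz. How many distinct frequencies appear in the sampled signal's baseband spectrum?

4

fs/2 = 13.5 MHz.
53 MHz mod fs = 26 MHz.
26 MHz > fs/2 = 13.5 MHz, folds to fs − 26 MHz = 1 MHz.
48 MHz mod fs = 21 MHz.
21 MHz > fs/2 = 13.5 MHz, folds to fs − 21 MHz = 6 MHz.
129 MHz mod fs = 21 MHz.
21 MHz > fs/2 = 13.5 MHz, folds to fs − 21 MHz = 6 MHz.
58 MHz mod fs = 4 MHz.
4 MHz ≤ fs/2 = 13.5 MHz, appears at 4 MHz.
97 MHz mod fs = 16 MHz.
16 MHz > fs/2 = 13.5 MHz, folds to fs − 16 MHz = 11 MHz.
Distinct values: {1 MHz, 4 MHz, 6 MHz, 11 MHz} → 4.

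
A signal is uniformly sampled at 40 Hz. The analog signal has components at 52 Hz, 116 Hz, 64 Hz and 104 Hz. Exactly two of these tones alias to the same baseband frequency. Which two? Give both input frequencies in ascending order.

fs/2 = 20 Hz.
52 Hz mod fs = 12 Hz.
12 Hz ≤ fs/2 = 20 Hz, appears at 12 Hz.
116 Hz mod fs = 36 Hz.
36 Hz > fs/2 = 20 Hz, folds to fs − 36 Hz = 4 Hz.
64 Hz mod fs = 24 Hz.
24 Hz > fs/2 = 20 Hz, folds to fs − 24 Hz = 16 Hz.
104 Hz mod fs = 24 Hz.
24 Hz > fs/2 = 20 Hz, folds to fs − 24 Hz = 16 Hz.
64 Hz and 104 Hz both map to 16 Hz.

64 Hz, 104 Hz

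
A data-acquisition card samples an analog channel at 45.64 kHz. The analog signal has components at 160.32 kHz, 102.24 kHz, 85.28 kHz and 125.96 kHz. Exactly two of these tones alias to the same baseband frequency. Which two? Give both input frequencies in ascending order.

102.24 kHz, 125.96 kHz

fs/2 = 22.82 kHz.
160.32 kHz mod fs = 23.4 kHz.
23.4 kHz > fs/2 = 22.82 kHz, folds to fs − 23.4 kHz = 22.24 kHz.
102.24 kHz mod fs = 10.96 kHz.
10.96 kHz ≤ fs/2 = 22.82 kHz, appears at 10.96 kHz.
85.28 kHz mod fs = 39.64 kHz.
39.64 kHz > fs/2 = 22.82 kHz, folds to fs − 39.64 kHz = 6 kHz.
125.96 kHz mod fs = 34.68 kHz.
34.68 kHz > fs/2 = 22.82 kHz, folds to fs − 34.68 kHz = 10.96 kHz.
102.24 kHz and 125.96 kHz both map to 10.96 kHz.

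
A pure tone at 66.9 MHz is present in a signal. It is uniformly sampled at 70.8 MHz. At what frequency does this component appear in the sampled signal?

66.9 MHz > fs/2 = 35.4 MHz, folds to fs − 66.9 MHz = 3.9 MHz.

3.9 MHz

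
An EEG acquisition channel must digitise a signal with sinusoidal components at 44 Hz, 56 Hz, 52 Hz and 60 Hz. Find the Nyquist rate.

Highest-frequency component: 60 Hz.
Nyquist rate = 2 × 60 Hz = 120 Hz.

120 Hz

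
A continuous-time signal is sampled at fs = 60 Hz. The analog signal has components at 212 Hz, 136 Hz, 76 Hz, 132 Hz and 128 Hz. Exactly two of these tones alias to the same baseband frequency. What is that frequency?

16 Hz

fs/2 = 30 Hz.
212 Hz mod fs = 32 Hz.
32 Hz > fs/2 = 30 Hz, folds to fs − 32 Hz = 28 Hz.
136 Hz mod fs = 16 Hz.
16 Hz ≤ fs/2 = 30 Hz, appears at 16 Hz.
76 Hz mod fs = 16 Hz.
16 Hz ≤ fs/2 = 30 Hz, appears at 16 Hz.
132 Hz mod fs = 12 Hz.
12 Hz ≤ fs/2 = 30 Hz, appears at 12 Hz.
128 Hz mod fs = 8 Hz.
8 Hz ≤ fs/2 = 30 Hz, appears at 8 Hz.
76 Hz and 136 Hz both map to 16 Hz.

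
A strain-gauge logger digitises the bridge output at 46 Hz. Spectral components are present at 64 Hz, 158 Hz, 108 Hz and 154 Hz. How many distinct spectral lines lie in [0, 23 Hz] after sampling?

fs/2 = 23 Hz.
64 Hz mod fs = 18 Hz.
18 Hz ≤ fs/2 = 23 Hz, appears at 18 Hz.
158 Hz mod fs = 20 Hz.
20 Hz ≤ fs/2 = 23 Hz, appears at 20 Hz.
108 Hz mod fs = 16 Hz.
16 Hz ≤ fs/2 = 23 Hz, appears at 16 Hz.
154 Hz mod fs = 16 Hz.
16 Hz ≤ fs/2 = 23 Hz, appears at 16 Hz.
Distinct values: {16 Hz, 18 Hz, 20 Hz} → 3.

3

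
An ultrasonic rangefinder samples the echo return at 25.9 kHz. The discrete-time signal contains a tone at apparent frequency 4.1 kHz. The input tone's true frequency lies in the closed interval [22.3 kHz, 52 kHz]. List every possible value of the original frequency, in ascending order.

30 kHz, 47.7 kHz

Frequencies that alias to 4.1 kHz are k·fs ± 4.1 kHz for integer k ≥ 0.
k=0: 4.1 kHz.
k=1: 21.8 kHz, 30 kHz.
k=2: 47.7 kHz, 55.9 kHz.
k=3: 73.6 kHz, 81.8 kHz.
Within [22.3 kHz, 52 kHz]: 30 kHz, 47.7 kHz.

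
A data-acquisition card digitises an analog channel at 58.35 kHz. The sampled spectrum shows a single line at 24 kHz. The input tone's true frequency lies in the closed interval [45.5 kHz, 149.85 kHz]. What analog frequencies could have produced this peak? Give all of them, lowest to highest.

82.35 kHz, 92.7 kHz, 140.7 kHz

Frequencies that alias to 24 kHz are k·fs ± 24 kHz for integer k ≥ 0.
k=0: 24 kHz.
k=1: 34.35 kHz, 82.35 kHz.
k=2: 92.7 kHz, 140.7 kHz.
k=3: 151.05 kHz, 199.05 kHz.
Within [45.5 kHz, 149.85 kHz]: 82.35 kHz, 92.7 kHz, 140.7 kHz.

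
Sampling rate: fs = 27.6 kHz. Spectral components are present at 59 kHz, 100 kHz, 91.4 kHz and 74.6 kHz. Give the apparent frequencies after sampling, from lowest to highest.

fs/2 = 13.8 kHz.
59 kHz mod fs = 3.8 kHz.
3.8 kHz ≤ fs/2 = 13.8 kHz, appears at 3.8 kHz.
100 kHz mod fs = 17.2 kHz.
17.2 kHz > fs/2 = 13.8 kHz, folds to fs − 17.2 kHz = 10.4 kHz.
91.4 kHz mod fs = 8.6 kHz.
8.6 kHz ≤ fs/2 = 13.8 kHz, appears at 8.6 kHz.
74.6 kHz mod fs = 19.4 kHz.
19.4 kHz > fs/2 = 13.8 kHz, folds to fs − 19.4 kHz = 8.2 kHz.
Distinct values: {3.8 kHz, 8.2 kHz, 8.6 kHz, 10.4 kHz}.

3.8 kHz, 8.2 kHz, 8.6 kHz, 10.4 kHz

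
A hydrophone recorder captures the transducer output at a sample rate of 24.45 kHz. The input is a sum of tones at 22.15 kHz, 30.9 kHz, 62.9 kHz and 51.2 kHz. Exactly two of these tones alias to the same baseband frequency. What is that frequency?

2.3 kHz

fs/2 = 12.225 kHz.
22.15 kHz > fs/2 = 12.225 kHz, folds to fs − 22.15 kHz = 2.3 kHz.
30.9 kHz mod fs = 6.45 kHz.
6.45 kHz ≤ fs/2 = 12.225 kHz, appears at 6.45 kHz.
62.9 kHz mod fs = 14 kHz.
14 kHz > fs/2 = 12.225 kHz, folds to fs − 14 kHz = 10.45 kHz.
51.2 kHz mod fs = 2.3 kHz.
2.3 kHz ≤ fs/2 = 12.225 kHz, appears at 2.3 kHz.
22.15 kHz and 51.2 kHz both map to 2.3 kHz.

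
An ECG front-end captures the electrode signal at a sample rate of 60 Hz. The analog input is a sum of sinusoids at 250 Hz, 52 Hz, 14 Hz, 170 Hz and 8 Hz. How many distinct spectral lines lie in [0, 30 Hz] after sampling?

3

fs/2 = 30 Hz.
250 Hz mod fs = 10 Hz.
10 Hz ≤ fs/2 = 30 Hz, appears at 10 Hz.
52 Hz > fs/2 = 30 Hz, folds to fs − 52 Hz = 8 Hz.
14 Hz ≤ fs/2 = 30 Hz, passes unchanged.
170 Hz mod fs = 50 Hz.
50 Hz > fs/2 = 30 Hz, folds to fs − 50 Hz = 10 Hz.
8 Hz ≤ fs/2 = 30 Hz, passes unchanged.
Distinct values: {8 Hz, 10 Hz, 14 Hz} → 3.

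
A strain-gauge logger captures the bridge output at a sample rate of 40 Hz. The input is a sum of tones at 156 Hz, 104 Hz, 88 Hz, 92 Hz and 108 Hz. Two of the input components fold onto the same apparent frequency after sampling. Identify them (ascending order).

92 Hz, 108 Hz

fs/2 = 20 Hz.
156 Hz mod fs = 36 Hz.
36 Hz > fs/2 = 20 Hz, folds to fs − 36 Hz = 4 Hz.
104 Hz mod fs = 24 Hz.
24 Hz > fs/2 = 20 Hz, folds to fs − 24 Hz = 16 Hz.
88 Hz mod fs = 8 Hz.
8 Hz ≤ fs/2 = 20 Hz, appears at 8 Hz.
92 Hz mod fs = 12 Hz.
12 Hz ≤ fs/2 = 20 Hz, appears at 12 Hz.
108 Hz mod fs = 28 Hz.
28 Hz > fs/2 = 20 Hz, folds to fs − 28 Hz = 12 Hz.
92 Hz and 108 Hz both map to 12 Hz.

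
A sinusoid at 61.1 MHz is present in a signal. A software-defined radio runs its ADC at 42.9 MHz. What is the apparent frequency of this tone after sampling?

18.2 MHz

61.1 MHz mod fs = 18.2 MHz.
18.2 MHz ≤ fs/2 = 21.45 MHz, appears at 18.2 MHz.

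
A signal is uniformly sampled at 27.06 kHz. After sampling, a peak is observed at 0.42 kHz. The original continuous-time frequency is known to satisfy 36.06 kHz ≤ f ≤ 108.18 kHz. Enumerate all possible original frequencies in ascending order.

53.7 kHz, 54.54 kHz, 80.76 kHz, 81.6 kHz, 107.82 kHz

Frequencies that alias to 0.42 kHz are k·fs ± 0.42 kHz for integer k ≥ 0.
k=0: 0.42 kHz.
k=1: 26.64 kHz, 27.48 kHz.
k=2: 53.7 kHz, 54.54 kHz.
k=3: 80.76 kHz, 81.6 kHz.
k=4: 107.82 kHz, 108.66 kHz.
k=5: 134.88 kHz, 135.72 kHz.
Within [36.06 kHz, 108.18 kHz]: 53.7 kHz, 54.54 kHz, 80.76 kHz, 81.6 kHz, 107.82 kHz.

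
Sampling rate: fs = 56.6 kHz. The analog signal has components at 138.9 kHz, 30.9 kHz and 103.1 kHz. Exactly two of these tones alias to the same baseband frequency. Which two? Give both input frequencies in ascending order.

30.9 kHz, 138.9 kHz

fs/2 = 28.3 kHz.
138.9 kHz mod fs = 25.7 kHz.
25.7 kHz ≤ fs/2 = 28.3 kHz, appears at 25.7 kHz.
30.9 kHz > fs/2 = 28.3 kHz, folds to fs − 30.9 kHz = 25.7 kHz.
103.1 kHz mod fs = 46.5 kHz.
46.5 kHz > fs/2 = 28.3 kHz, folds to fs − 46.5 kHz = 10.1 kHz.
30.9 kHz and 138.9 kHz both map to 25.7 kHz.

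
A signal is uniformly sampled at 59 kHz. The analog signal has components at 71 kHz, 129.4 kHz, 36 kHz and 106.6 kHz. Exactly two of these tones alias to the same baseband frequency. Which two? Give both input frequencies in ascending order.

106.6 kHz, 129.4 kHz

fs/2 = 29.5 kHz.
71 kHz mod fs = 12 kHz.
12 kHz ≤ fs/2 = 29.5 kHz, appears at 12 kHz.
129.4 kHz mod fs = 11.4 kHz.
11.4 kHz ≤ fs/2 = 29.5 kHz, appears at 11.4 kHz.
36 kHz > fs/2 = 29.5 kHz, folds to fs − 36 kHz = 23 kHz.
106.6 kHz mod fs = 47.6 kHz.
47.6 kHz > fs/2 = 29.5 kHz, folds to fs − 47.6 kHz = 11.4 kHz.
106.6 kHz and 129.4 kHz both map to 11.4 kHz.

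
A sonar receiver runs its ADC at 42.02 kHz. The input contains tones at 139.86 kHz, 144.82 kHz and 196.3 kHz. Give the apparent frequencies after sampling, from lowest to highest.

13.8 kHz, 18.76 kHz

fs/2 = 21.01 kHz.
139.86 kHz mod fs = 13.8 kHz.
13.8 kHz ≤ fs/2 = 21.01 kHz, appears at 13.8 kHz.
144.82 kHz mod fs = 18.76 kHz.
18.76 kHz ≤ fs/2 = 21.01 kHz, appears at 18.76 kHz.
196.3 kHz mod fs = 28.22 kHz.
28.22 kHz > fs/2 = 21.01 kHz, folds to fs − 28.22 kHz = 13.8 kHz.
Distinct values: {13.8 kHz, 18.76 kHz}.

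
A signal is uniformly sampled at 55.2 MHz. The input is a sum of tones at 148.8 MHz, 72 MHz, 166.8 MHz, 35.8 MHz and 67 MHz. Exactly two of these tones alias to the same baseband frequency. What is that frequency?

fs/2 = 27.6 MHz.
148.8 MHz mod fs = 38.4 MHz.
38.4 MHz > fs/2 = 27.6 MHz, folds to fs − 38.4 MHz = 16.8 MHz.
72 MHz mod fs = 16.8 MHz.
16.8 MHz ≤ fs/2 = 27.6 MHz, appears at 16.8 MHz.
166.8 MHz mod fs = 1.2 MHz.
1.2 MHz ≤ fs/2 = 27.6 MHz, appears at 1.2 MHz.
35.8 MHz > fs/2 = 27.6 MHz, folds to fs − 35.8 MHz = 19.4 MHz.
67 MHz mod fs = 11.8 MHz.
11.8 MHz ≤ fs/2 = 27.6 MHz, appears at 11.8 MHz.
72 MHz and 148.8 MHz both map to 16.8 MHz.

16.8 MHz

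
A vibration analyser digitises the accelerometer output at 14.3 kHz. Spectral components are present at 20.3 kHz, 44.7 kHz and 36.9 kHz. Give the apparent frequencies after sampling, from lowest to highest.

1.8 kHz, 6 kHz

fs/2 = 7.15 kHz.
20.3 kHz mod fs = 6 kHz.
6 kHz ≤ fs/2 = 7.15 kHz, appears at 6 kHz.
44.7 kHz mod fs = 1.8 kHz.
1.8 kHz ≤ fs/2 = 7.15 kHz, appears at 1.8 kHz.
36.9 kHz mod fs = 8.3 kHz.
8.3 kHz > fs/2 = 7.15 kHz, folds to fs − 8.3 kHz = 6 kHz.
Distinct values: {1.8 kHz, 6 kHz}.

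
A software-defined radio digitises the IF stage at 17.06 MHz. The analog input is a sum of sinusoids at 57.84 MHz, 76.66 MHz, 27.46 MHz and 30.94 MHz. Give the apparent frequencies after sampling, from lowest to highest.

fs/2 = 8.53 MHz.
57.84 MHz mod fs = 6.66 MHz.
6.66 MHz ≤ fs/2 = 8.53 MHz, appears at 6.66 MHz.
76.66 MHz mod fs = 8.42 MHz.
8.42 MHz ≤ fs/2 = 8.53 MHz, appears at 8.42 MHz.
27.46 MHz mod fs = 10.4 MHz.
10.4 MHz > fs/2 = 8.53 MHz, folds to fs − 10.4 MHz = 6.66 MHz.
30.94 MHz mod fs = 13.88 MHz.
13.88 MHz > fs/2 = 8.53 MHz, folds to fs − 13.88 MHz = 3.18 MHz.
Distinct values: {3.18 MHz, 6.66 MHz, 8.42 MHz}.

3.18 MHz, 6.66 MHz, 8.42 MHz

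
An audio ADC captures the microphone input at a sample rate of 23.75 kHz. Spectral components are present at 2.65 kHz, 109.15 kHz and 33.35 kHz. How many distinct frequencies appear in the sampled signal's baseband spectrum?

2

fs/2 = 11.875 kHz.
2.65 kHz ≤ fs/2 = 11.875 kHz, passes unchanged.
109.15 kHz mod fs = 14.15 kHz.
14.15 kHz > fs/2 = 11.875 kHz, folds to fs − 14.15 kHz = 9.6 kHz.
33.35 kHz mod fs = 9.6 kHz.
9.6 kHz ≤ fs/2 = 11.875 kHz, appears at 9.6 kHz.
Distinct values: {2.65 kHz, 9.6 kHz} → 2.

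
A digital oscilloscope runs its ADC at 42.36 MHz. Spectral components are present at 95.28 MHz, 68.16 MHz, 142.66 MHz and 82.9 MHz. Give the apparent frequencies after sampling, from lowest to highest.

1.82 MHz, 10.56 MHz, 15.58 MHz, 16.56 MHz

fs/2 = 21.18 MHz.
95.28 MHz mod fs = 10.56 MHz.
10.56 MHz ≤ fs/2 = 21.18 MHz, appears at 10.56 MHz.
68.16 MHz mod fs = 25.8 MHz.
25.8 MHz > fs/2 = 21.18 MHz, folds to fs − 25.8 MHz = 16.56 MHz.
142.66 MHz mod fs = 15.58 MHz.
15.58 MHz ≤ fs/2 = 21.18 MHz, appears at 15.58 MHz.
82.9 MHz mod fs = 40.54 MHz.
40.54 MHz > fs/2 = 21.18 MHz, folds to fs − 40.54 MHz = 1.82 MHz.
Distinct values: {1.82 MHz, 10.56 MHz, 15.58 MHz, 16.56 MHz}.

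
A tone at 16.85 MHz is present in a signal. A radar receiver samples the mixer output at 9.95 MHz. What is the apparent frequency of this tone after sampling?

3.05 MHz

16.85 MHz mod fs = 6.9 MHz.
6.9 MHz > fs/2 = 4.975 MHz, folds to fs − 6.9 MHz = 3.05 MHz.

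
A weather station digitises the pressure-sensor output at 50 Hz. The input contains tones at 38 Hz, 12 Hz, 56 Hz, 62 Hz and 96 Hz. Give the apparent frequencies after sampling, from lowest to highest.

4 Hz, 6 Hz, 12 Hz

fs/2 = 25 Hz.
38 Hz > fs/2 = 25 Hz, folds to fs − 38 Hz = 12 Hz.
12 Hz ≤ fs/2 = 25 Hz, passes unchanged.
56 Hz mod fs = 6 Hz.
6 Hz ≤ fs/2 = 25 Hz, appears at 6 Hz.
62 Hz mod fs = 12 Hz.
12 Hz ≤ fs/2 = 25 Hz, appears at 12 Hz.
96 Hz mod fs = 46 Hz.
46 Hz > fs/2 = 25 Hz, folds to fs − 46 Hz = 4 Hz.
Distinct values: {4 Hz, 6 Hz, 12 Hz}.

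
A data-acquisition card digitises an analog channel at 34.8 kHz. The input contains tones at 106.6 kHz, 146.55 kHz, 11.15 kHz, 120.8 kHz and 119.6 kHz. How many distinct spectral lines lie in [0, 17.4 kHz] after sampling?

fs/2 = 17.4 kHz.
106.6 kHz mod fs = 2.2 kHz.
2.2 kHz ≤ fs/2 = 17.4 kHz, appears at 2.2 kHz.
146.55 kHz mod fs = 7.35 kHz.
7.35 kHz ≤ fs/2 = 17.4 kHz, appears at 7.35 kHz.
11.15 kHz ≤ fs/2 = 17.4 kHz, passes unchanged.
120.8 kHz mod fs = 16.4 kHz.
16.4 kHz ≤ fs/2 = 17.4 kHz, appears at 16.4 kHz.
119.6 kHz mod fs = 15.2 kHz.
15.2 kHz ≤ fs/2 = 17.4 kHz, appears at 15.2 kHz.
Distinct values: {2.2 kHz, 7.35 kHz, 11.15 kHz, 15.2 kHz, 16.4 kHz} → 5.

5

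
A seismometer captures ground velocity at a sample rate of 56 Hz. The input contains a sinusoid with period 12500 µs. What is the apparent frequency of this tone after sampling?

24 Hz

T = 12500 µs → f = 1/T = 80 Hz.
80 Hz mod fs = 24 Hz.
24 Hz ≤ fs/2 = 28 Hz, appears at 24 Hz.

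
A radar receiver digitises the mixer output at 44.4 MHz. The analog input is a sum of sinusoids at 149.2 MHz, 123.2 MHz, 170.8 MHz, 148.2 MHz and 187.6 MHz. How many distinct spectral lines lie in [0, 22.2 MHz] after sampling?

fs/2 = 22.2 MHz.
149.2 MHz mod fs = 16 MHz.
16 MHz ≤ fs/2 = 22.2 MHz, appears at 16 MHz.
123.2 MHz mod fs = 34.4 MHz.
34.4 MHz > fs/2 = 22.2 MHz, folds to fs − 34.4 MHz = 10 MHz.
170.8 MHz mod fs = 37.6 MHz.
37.6 MHz > fs/2 = 22.2 MHz, folds to fs − 37.6 MHz = 6.8 MHz.
148.2 MHz mod fs = 15 MHz.
15 MHz ≤ fs/2 = 22.2 MHz, appears at 15 MHz.
187.6 MHz mod fs = 10 MHz.
10 MHz ≤ fs/2 = 22.2 MHz, appears at 10 MHz.
Distinct values: {6.8 MHz, 10 MHz, 15 MHz, 16 MHz} → 4.

4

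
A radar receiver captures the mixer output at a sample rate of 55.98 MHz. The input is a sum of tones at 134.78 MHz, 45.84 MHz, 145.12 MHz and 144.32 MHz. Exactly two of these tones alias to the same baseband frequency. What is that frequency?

22.82 MHz

fs/2 = 27.99 MHz.
134.78 MHz mod fs = 22.82 MHz.
22.82 MHz ≤ fs/2 = 27.99 MHz, appears at 22.82 MHz.
45.84 MHz > fs/2 = 27.99 MHz, folds to fs − 45.84 MHz = 10.14 MHz.
145.12 MHz mod fs = 33.16 MHz.
33.16 MHz > fs/2 = 27.99 MHz, folds to fs − 33.16 MHz = 22.82 MHz.
144.32 MHz mod fs = 32.36 MHz.
32.36 MHz > fs/2 = 27.99 MHz, folds to fs − 32.36 MHz = 23.62 MHz.
134.78 MHz and 145.12 MHz both map to 22.82 MHz.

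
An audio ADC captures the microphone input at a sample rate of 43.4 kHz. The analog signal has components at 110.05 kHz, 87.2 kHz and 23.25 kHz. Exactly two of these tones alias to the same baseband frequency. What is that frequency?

20.15 kHz

fs/2 = 21.7 kHz.
110.05 kHz mod fs = 23.25 kHz.
23.25 kHz > fs/2 = 21.7 kHz, folds to fs − 23.25 kHz = 20.15 kHz.
87.2 kHz mod fs = 0.4 kHz.
0.4 kHz ≤ fs/2 = 21.7 kHz, appears at 0.4 kHz.
23.25 kHz > fs/2 = 21.7 kHz, folds to fs − 23.25 kHz = 20.15 kHz.
23.25 kHz and 110.05 kHz both map to 20.15 kHz.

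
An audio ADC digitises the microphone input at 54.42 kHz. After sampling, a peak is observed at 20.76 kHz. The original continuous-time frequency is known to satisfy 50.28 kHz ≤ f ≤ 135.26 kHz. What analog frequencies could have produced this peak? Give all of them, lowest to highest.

75.18 kHz, 88.08 kHz, 129.6 kHz

Frequencies that alias to 20.76 kHz are k·fs ± 20.76 kHz for integer k ≥ 0.
k=0: 20.76 kHz.
k=1: 33.66 kHz, 75.18 kHz.
k=2: 88.08 kHz, 129.6 kHz.
k=3: 142.5 kHz, 184.02 kHz.
Within [50.28 kHz, 135.26 kHz]: 75.18 kHz, 88.08 kHz, 129.6 kHz.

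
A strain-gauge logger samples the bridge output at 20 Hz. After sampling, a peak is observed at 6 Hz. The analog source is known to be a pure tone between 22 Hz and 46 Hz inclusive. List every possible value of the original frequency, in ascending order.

Frequencies that alias to 6 Hz are k·fs ± 6 Hz for integer k ≥ 0.
k=0: 6 Hz.
k=1: 14 Hz, 26 Hz.
k=2: 34 Hz, 46 Hz.
k=3: 54 Hz, 66 Hz.
Within [22 Hz, 46 Hz]: 26 Hz, 34 Hz, 46 Hz.

26 Hz, 34 Hz, 46 Hz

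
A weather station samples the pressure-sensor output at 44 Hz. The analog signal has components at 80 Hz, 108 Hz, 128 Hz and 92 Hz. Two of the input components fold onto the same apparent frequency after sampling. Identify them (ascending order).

92 Hz, 128 Hz

fs/2 = 22 Hz.
80 Hz mod fs = 36 Hz.
36 Hz > fs/2 = 22 Hz, folds to fs − 36 Hz = 8 Hz.
108 Hz mod fs = 20 Hz.
20 Hz ≤ fs/2 = 22 Hz, appears at 20 Hz.
128 Hz mod fs = 40 Hz.
40 Hz > fs/2 = 22 Hz, folds to fs − 40 Hz = 4 Hz.
92 Hz mod fs = 4 Hz.
4 Hz ≤ fs/2 = 22 Hz, appears at 4 Hz.
92 Hz and 128 Hz both map to 4 Hz.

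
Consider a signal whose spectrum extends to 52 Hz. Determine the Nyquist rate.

Nyquist rate = 2 × 52 Hz = 104 Hz.

104 Hz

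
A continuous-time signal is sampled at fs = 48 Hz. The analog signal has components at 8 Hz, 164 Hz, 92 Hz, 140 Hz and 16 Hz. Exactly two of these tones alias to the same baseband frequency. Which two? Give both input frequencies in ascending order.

fs/2 = 24 Hz.
8 Hz ≤ fs/2 = 24 Hz, passes unchanged.
164 Hz mod fs = 20 Hz.
20 Hz ≤ fs/2 = 24 Hz, appears at 20 Hz.
92 Hz mod fs = 44 Hz.
44 Hz > fs/2 = 24 Hz, folds to fs − 44 Hz = 4 Hz.
140 Hz mod fs = 44 Hz.
44 Hz > fs/2 = 24 Hz, folds to fs − 44 Hz = 4 Hz.
16 Hz ≤ fs/2 = 24 Hz, passes unchanged.
92 Hz and 140 Hz both map to 4 Hz.

92 Hz, 140 Hz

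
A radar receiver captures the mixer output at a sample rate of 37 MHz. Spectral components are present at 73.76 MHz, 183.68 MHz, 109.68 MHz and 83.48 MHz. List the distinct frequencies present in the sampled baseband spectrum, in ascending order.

fs/2 = 18.5 MHz.
73.76 MHz mod fs = 36.76 MHz.
36.76 MHz > fs/2 = 18.5 MHz, folds to fs − 36.76 MHz = 0.24 MHz.
183.68 MHz mod fs = 35.68 MHz.
35.68 MHz > fs/2 = 18.5 MHz, folds to fs − 35.68 MHz = 1.32 MHz.
109.68 MHz mod fs = 35.68 MHz.
35.68 MHz > fs/2 = 18.5 MHz, folds to fs − 35.68 MHz = 1.32 MHz.
83.48 MHz mod fs = 9.48 MHz.
9.48 MHz ≤ fs/2 = 18.5 MHz, appears at 9.48 MHz.
Distinct values: {0.24 MHz, 1.32 MHz, 9.48 MHz}.

0.24 MHz, 1.32 MHz, 9.48 MHz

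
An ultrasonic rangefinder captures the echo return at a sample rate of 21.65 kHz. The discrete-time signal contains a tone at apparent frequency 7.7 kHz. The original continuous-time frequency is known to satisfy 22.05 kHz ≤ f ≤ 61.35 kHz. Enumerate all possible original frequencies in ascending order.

Frequencies that alias to 7.7 kHz are k·fs ± 7.7 kHz for integer k ≥ 0.
k=0: 7.7 kHz.
k=1: 13.95 kHz, 29.35 kHz.
k=2: 35.6 kHz, 51 kHz.
k=3: 57.25 kHz, 72.65 kHz.
k=4: 78.9 kHz, 94.3 kHz.
Within [22.05 kHz, 61.35 kHz]: 29.35 kHz, 35.6 kHz, 51 kHz, 57.25 kHz.

29.35 kHz, 35.6 kHz, 51 kHz, 57.25 kHz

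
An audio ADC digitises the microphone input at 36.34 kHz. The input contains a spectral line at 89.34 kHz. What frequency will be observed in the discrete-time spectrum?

16.66 kHz

89.34 kHz mod fs = 16.66 kHz.
16.66 kHz ≤ fs/2 = 18.17 kHz, appears at 16.66 kHz.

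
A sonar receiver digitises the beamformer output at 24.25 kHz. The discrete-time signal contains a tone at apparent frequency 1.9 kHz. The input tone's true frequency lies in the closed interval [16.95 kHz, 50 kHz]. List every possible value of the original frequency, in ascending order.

Frequencies that alias to 1.9 kHz are k·fs ± 1.9 kHz for integer k ≥ 0.
k=0: 1.9 kHz.
k=1: 22.35 kHz, 26.15 kHz.
k=2: 46.6 kHz, 50.4 kHz.
k=3: 70.85 kHz, 74.65 kHz.
Within [16.95 kHz, 50 kHz]: 22.35 kHz, 26.15 kHz, 46.6 kHz.

22.35 kHz, 26.15 kHz, 46.6 kHz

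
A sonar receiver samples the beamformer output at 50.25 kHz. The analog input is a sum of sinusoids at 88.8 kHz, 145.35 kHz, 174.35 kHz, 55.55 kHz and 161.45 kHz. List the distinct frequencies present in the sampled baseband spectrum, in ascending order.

fs/2 = 25.125 kHz.
88.8 kHz mod fs = 38.55 kHz.
38.55 kHz > fs/2 = 25.125 kHz, folds to fs − 38.55 kHz = 11.7 kHz.
145.35 kHz mod fs = 44.85 kHz.
44.85 kHz > fs/2 = 25.125 kHz, folds to fs − 44.85 kHz = 5.4 kHz.
174.35 kHz mod fs = 23.6 kHz.
23.6 kHz ≤ fs/2 = 25.125 kHz, appears at 23.6 kHz.
55.55 kHz mod fs = 5.3 kHz.
5.3 kHz ≤ fs/2 = 25.125 kHz, appears at 5.3 kHz.
161.45 kHz mod fs = 10.7 kHz.
10.7 kHz ≤ fs/2 = 25.125 kHz, appears at 10.7 kHz.
Distinct values: {5.3 kHz, 5.4 kHz, 10.7 kHz, 11.7 kHz, 23.6 kHz}.

5.3 kHz, 5.4 kHz, 10.7 kHz, 11.7 kHz, 23.6 kHz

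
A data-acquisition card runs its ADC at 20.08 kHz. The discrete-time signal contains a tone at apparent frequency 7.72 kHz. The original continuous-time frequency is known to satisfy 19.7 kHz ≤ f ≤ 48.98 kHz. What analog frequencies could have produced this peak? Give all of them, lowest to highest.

Frequencies that alias to 7.72 kHz are k·fs ± 7.72 kHz for integer k ≥ 0.
k=0: 7.72 kHz.
k=1: 12.36 kHz, 27.8 kHz.
k=2: 32.44 kHz, 47.88 kHz.
k=3: 52.52 kHz, 67.96 kHz.
Within [19.7 kHz, 48.98 kHz]: 27.8 kHz, 32.44 kHz, 47.88 kHz.

27.8 kHz, 32.44 kHz, 47.88 kHz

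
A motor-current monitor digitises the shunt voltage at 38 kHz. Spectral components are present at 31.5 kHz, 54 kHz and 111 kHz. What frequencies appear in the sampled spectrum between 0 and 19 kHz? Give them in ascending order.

fs/2 = 19 kHz.
31.5 kHz > fs/2 = 19 kHz, folds to fs − 31.5 kHz = 6.5 kHz.
54 kHz mod fs = 16 kHz.
16 kHz ≤ fs/2 = 19 kHz, appears at 16 kHz.
111 kHz mod fs = 35 kHz.
35 kHz > fs/2 = 19 kHz, folds to fs − 35 kHz = 3 kHz.
Distinct values: {3 kHz, 6.5 kHz, 16 kHz}.

3 kHz, 6.5 kHz, 16 kHz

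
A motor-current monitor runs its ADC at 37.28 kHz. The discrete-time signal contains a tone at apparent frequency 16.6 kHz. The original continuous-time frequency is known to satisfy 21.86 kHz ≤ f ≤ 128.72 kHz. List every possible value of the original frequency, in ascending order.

53.88 kHz, 57.96 kHz, 91.16 kHz, 95.24 kHz, 128.44 kHz

Frequencies that alias to 16.6 kHz are k·fs ± 16.6 kHz for integer k ≥ 0.
k=0: 16.6 kHz.
k=1: 20.68 kHz, 53.88 kHz.
k=2: 57.96 kHz, 91.16 kHz.
k=3: 95.24 kHz, 128.44 kHz.
k=4: 132.52 kHz, 165.72 kHz.
Within [21.86 kHz, 128.72 kHz]: 53.88 kHz, 57.96 kHz, 91.16 kHz, 95.24 kHz, 128.44 kHz.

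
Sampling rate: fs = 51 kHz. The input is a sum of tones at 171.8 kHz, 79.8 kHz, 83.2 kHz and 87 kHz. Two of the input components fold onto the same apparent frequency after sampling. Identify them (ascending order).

fs/2 = 25.5 kHz.
171.8 kHz mod fs = 18.8 kHz.
18.8 kHz ≤ fs/2 = 25.5 kHz, appears at 18.8 kHz.
79.8 kHz mod fs = 28.8 kHz.
28.8 kHz > fs/2 = 25.5 kHz, folds to fs − 28.8 kHz = 22.2 kHz.
83.2 kHz mod fs = 32.2 kHz.
32.2 kHz > fs/2 = 25.5 kHz, folds to fs − 32.2 kHz = 18.8 kHz.
87 kHz mod fs = 36 kHz.
36 kHz > fs/2 = 25.5 kHz, folds to fs − 36 kHz = 15 kHz.
83.2 kHz and 171.8 kHz both map to 18.8 kHz.

83.2 kHz, 171.8 kHz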